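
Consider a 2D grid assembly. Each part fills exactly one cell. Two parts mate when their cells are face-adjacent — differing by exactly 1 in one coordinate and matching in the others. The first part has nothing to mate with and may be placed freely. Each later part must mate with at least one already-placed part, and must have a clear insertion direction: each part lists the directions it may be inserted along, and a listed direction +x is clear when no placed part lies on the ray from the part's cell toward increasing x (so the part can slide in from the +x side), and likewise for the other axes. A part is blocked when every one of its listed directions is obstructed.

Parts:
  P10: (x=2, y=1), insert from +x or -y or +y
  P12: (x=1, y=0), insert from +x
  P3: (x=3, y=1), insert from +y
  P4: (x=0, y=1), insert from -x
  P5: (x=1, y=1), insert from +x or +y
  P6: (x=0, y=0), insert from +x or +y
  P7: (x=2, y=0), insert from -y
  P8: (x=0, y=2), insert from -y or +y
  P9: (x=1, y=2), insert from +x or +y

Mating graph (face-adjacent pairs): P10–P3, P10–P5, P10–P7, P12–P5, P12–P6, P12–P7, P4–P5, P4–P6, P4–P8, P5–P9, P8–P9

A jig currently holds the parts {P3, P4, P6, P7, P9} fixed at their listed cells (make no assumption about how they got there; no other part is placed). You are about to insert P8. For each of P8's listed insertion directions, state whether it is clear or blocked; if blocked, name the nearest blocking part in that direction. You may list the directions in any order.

+y: clear; -y: blocked by P4

-y: nearest on ray is P4@(0, 1) ⇒ blocked
+y: ray from P8(0, 2) has no placed part ⇒ clear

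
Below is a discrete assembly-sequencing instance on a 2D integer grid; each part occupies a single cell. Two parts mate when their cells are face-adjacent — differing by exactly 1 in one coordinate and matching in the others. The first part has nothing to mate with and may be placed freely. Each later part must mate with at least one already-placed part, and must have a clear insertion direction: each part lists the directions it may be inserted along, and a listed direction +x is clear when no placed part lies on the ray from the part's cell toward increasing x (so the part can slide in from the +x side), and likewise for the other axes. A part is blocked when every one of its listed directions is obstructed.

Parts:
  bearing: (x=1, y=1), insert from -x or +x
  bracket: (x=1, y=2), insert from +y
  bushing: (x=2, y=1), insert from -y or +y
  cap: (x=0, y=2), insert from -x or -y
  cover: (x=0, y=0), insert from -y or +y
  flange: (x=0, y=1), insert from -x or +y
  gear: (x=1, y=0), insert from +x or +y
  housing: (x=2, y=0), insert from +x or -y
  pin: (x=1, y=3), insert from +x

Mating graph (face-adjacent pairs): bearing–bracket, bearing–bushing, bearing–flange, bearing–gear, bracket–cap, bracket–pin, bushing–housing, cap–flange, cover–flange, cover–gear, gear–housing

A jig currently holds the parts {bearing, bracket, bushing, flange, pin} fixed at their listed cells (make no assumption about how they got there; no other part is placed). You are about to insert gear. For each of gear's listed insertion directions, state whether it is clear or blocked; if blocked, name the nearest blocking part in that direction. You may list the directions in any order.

+x: ray from gear(1, 0) has no placed part ⇒ clear
+y: nearest on ray is bearing@(1, 1) ⇒ blocked

+x: clear; +y: blocked by bearing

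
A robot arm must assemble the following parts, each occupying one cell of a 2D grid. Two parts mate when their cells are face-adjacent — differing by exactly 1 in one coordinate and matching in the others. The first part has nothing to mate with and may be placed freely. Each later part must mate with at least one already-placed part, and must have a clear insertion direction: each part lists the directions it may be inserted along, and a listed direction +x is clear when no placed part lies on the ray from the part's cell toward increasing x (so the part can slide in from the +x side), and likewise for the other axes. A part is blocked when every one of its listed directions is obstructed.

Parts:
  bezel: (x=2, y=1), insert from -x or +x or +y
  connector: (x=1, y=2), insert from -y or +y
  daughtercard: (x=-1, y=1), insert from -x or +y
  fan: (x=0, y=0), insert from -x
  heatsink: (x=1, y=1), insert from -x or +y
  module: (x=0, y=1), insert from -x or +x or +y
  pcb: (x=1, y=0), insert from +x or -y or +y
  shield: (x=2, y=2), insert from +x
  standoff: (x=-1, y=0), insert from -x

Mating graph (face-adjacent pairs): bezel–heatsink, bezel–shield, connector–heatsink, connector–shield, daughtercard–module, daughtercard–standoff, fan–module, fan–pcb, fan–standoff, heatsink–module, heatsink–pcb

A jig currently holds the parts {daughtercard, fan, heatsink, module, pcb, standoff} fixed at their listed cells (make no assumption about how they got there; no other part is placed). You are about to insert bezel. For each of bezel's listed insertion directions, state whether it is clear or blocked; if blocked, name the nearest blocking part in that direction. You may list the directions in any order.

-x: nearest on ray is heatsink@(1, 1) ⇒ blocked
+x: ray from bezel(2, 1) has no placed part ⇒ clear
+y: ray from bezel(2, 1) has no placed part ⇒ clear

+x: clear; +y: clear; -x: blocked by heatsink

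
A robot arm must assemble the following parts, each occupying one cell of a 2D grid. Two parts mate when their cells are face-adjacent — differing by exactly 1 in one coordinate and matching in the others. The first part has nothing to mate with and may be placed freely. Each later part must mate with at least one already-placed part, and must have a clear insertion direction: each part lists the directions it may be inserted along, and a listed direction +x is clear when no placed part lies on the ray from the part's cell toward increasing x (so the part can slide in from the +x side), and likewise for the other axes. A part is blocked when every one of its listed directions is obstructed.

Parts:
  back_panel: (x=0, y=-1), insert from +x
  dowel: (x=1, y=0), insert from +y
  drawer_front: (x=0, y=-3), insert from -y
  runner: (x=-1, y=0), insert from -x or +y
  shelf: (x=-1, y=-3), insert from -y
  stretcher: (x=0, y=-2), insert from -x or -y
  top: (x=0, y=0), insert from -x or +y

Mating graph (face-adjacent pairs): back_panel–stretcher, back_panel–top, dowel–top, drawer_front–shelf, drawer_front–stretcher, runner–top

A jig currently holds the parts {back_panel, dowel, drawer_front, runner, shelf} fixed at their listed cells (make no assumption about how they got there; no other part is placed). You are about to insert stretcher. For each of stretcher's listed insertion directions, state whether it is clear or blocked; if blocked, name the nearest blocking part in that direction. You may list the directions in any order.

-x: clear; -y: blocked by drawer_front

-x: ray from stretcher(0, -2) has no placed part ⇒ clear
-y: nearest on ray is drawer_front@(0, -3) ⇒ blocked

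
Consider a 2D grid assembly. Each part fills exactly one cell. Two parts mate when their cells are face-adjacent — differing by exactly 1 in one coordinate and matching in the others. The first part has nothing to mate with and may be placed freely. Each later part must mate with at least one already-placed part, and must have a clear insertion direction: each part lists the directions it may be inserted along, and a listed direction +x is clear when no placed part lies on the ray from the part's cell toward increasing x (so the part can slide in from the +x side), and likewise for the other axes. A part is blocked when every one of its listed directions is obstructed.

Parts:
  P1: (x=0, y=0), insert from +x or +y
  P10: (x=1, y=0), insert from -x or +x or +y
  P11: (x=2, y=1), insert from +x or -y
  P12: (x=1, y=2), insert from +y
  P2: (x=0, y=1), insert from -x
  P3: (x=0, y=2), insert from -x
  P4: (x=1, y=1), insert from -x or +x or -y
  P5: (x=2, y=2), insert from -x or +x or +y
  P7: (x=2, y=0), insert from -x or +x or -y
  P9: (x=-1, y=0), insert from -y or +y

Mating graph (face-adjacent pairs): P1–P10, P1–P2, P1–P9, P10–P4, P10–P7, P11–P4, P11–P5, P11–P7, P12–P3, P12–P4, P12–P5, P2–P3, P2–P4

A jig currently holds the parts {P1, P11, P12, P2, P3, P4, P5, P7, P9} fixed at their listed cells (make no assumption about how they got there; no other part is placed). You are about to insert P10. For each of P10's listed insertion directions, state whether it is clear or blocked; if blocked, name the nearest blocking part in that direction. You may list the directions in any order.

-x: nearest on ray is P1@(0, 0) ⇒ blocked
+x: nearest on ray is P7@(2, 0) ⇒ blocked
+y: nearest on ray is P4@(1, 1) ⇒ blocked

+x: blocked by P7; +y: blocked by P4; -x: blocked by P1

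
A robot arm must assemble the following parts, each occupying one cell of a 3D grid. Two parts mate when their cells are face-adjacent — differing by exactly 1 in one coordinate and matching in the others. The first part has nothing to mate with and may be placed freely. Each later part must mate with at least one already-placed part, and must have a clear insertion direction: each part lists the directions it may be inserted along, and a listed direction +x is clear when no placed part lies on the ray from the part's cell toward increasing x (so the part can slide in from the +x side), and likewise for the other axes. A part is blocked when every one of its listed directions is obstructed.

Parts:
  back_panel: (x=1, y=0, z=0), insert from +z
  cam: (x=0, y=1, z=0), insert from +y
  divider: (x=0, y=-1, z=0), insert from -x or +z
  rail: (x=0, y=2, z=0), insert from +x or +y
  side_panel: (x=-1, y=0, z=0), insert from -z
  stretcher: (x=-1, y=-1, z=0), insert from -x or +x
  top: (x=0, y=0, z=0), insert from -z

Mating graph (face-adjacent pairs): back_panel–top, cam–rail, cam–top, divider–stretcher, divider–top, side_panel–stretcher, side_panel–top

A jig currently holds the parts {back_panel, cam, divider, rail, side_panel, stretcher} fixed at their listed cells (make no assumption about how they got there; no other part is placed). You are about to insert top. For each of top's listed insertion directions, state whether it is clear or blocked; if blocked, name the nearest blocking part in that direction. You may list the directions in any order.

-z: ray from top(0, 0, 0) has no placed part ⇒ clear

-z: clear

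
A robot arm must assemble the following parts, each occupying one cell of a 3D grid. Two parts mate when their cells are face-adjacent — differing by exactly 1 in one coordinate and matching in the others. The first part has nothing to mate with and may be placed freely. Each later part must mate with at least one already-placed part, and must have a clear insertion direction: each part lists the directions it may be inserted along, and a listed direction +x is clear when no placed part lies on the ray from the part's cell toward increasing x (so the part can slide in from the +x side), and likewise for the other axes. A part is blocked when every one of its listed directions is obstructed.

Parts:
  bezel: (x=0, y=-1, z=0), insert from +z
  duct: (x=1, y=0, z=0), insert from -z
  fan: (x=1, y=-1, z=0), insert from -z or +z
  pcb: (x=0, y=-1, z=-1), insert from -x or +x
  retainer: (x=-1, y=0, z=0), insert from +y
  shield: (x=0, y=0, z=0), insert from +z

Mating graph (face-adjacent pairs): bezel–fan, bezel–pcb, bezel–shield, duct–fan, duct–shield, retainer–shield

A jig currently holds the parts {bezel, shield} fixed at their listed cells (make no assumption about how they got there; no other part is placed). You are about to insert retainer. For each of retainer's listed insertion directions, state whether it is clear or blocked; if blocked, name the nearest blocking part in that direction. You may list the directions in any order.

+y: ray from retainer(-1, 0, 0) has no placed part ⇒ clear

+y: clear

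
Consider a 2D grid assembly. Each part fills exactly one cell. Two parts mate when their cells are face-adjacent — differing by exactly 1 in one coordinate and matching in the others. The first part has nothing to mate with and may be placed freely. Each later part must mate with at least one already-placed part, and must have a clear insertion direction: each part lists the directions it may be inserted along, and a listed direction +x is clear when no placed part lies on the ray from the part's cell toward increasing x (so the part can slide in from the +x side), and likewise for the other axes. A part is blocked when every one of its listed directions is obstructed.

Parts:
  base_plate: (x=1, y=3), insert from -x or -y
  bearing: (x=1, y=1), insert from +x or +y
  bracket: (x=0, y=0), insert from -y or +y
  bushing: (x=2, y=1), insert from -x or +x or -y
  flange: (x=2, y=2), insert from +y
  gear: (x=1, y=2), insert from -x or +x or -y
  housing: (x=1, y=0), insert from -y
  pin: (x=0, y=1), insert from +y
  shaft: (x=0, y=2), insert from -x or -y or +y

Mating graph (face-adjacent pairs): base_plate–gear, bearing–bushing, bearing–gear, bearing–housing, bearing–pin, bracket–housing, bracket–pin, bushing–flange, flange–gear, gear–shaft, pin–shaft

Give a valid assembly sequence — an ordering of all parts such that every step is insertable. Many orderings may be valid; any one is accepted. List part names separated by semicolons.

1. housing@(1, 0) [-y clear] — {housing}
2. bearing@(1, 1) [+x clear] — {bearing, housing}
3. pin@(0, 1) [+y clear] — {bearing, housing, pin}
4. gear@(1, 2) [-x clear] — {bearing, gear, housing, pin}
5. flange@(2, 2) [+y clear] — {bearing, flange, gear, housing, pin}
6. base_plate@(1, 3) [-x clear] — {base_plate, bearing, flange, gear, housing, pin}
7. shaft@(0, 2) [-x clear] — {base_plate, bearing, flange, gear, housing, pin, shaft}
8. bushing@(2, 1) [+x clear] — {base_plate, bearing, bushing, flange, gear, housing, pin, shaft}
9. bracket@(0, 0) [-y clear] — {base_plate, bearing, bracket, bushing, flange, gear, housing, pin, shaft}

housing; bearing; pin; gear; flange; base_plate; shaft; bushing; bracket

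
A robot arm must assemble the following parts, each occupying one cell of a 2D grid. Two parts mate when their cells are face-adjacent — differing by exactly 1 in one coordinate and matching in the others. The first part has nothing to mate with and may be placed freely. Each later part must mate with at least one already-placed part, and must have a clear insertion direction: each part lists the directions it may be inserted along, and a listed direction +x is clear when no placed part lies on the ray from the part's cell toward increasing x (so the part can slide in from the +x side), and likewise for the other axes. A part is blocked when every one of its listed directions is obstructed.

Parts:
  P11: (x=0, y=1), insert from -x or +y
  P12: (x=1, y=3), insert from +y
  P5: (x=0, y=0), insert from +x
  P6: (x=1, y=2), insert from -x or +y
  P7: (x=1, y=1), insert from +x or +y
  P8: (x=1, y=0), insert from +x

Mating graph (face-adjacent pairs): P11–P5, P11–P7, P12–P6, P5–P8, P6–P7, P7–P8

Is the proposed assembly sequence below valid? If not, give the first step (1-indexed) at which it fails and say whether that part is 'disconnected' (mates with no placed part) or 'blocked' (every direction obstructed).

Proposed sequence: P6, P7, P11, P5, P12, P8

1. P6@(1, 2) [-x clear] — {P6}
2. P7@(1, 1) [+x clear] — {P6, P7}
3. P11@(0, 1) [-x clear] — {P11, P6, P7}
4. P5@(0, 0) [+x clear] — {P11, P5, P6, P7}
5. P12@(1, 3) [+y clear] — {P11, P12, P5, P6, P7}
6. P8@(1, 0) [+x clear] — {P11, P12, P5, P6, P7, P8}

Valid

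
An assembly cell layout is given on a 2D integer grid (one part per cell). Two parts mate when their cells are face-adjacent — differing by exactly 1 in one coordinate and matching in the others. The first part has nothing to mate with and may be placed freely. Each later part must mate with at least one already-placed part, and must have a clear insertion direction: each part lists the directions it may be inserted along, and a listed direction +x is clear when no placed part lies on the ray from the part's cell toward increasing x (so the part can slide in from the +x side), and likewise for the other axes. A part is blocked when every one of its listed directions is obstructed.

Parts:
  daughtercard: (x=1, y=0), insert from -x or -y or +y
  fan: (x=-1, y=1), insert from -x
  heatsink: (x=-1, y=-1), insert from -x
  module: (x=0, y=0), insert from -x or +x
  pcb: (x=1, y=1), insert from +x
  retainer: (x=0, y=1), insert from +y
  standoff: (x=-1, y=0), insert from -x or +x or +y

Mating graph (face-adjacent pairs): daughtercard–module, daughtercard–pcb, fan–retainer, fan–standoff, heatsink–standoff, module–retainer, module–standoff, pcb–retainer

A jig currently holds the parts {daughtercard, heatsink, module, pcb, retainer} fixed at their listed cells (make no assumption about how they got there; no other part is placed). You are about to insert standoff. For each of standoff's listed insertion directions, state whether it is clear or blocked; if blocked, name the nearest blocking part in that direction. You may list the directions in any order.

-x: ray from standoff(-1, 0) has no placed part ⇒ clear
+x: nearest on ray is module@(0, 0) ⇒ blocked
+y: ray from standoff(-1, 0) has no placed part ⇒ clear

+x: blocked by module; +y: clear; -x: clear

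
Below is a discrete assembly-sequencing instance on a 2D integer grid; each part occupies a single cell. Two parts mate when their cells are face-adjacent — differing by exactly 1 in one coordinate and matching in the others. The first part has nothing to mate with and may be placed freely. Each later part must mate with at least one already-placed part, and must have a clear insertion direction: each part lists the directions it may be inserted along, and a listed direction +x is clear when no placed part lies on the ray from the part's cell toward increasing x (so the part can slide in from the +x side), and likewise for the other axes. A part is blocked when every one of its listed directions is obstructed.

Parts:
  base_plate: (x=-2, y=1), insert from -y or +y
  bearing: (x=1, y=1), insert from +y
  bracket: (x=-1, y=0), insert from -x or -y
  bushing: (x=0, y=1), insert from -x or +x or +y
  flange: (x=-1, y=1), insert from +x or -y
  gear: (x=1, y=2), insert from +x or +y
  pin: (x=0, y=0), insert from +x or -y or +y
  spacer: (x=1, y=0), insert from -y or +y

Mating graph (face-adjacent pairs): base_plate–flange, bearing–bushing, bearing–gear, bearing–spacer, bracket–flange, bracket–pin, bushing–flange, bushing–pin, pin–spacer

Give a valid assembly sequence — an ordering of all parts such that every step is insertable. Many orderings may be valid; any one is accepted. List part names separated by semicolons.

pin; spacer; bearing; bushing; flange; base_plate; gear; bracket

1. pin@(0, 0) [+x clear] — {pin}
2. spacer@(1, 0) [-y clear] — {pin, spacer}
3. bearing@(1, 1) [+y clear] — {bearing, pin, spacer}
4. bushing@(0, 1) [-x clear] — {bearing, bushing, pin, spacer}
5. flange@(-1, 1) [-y clear] — {bearing, bushing, flange, pin, spacer}
6. base_plate@(-2, 1) [-y clear] — {base_plate, bearing, bushing, flange, pin, spacer}
7. gear@(1, 2) [+x clear] — {base_plate, bearing, bushing, flange, gear, pin, spacer}
8. bracket@(-1, 0) [-x clear] — {base_plate, bearing, bracket, bushing, flange, gear, pin, spacer}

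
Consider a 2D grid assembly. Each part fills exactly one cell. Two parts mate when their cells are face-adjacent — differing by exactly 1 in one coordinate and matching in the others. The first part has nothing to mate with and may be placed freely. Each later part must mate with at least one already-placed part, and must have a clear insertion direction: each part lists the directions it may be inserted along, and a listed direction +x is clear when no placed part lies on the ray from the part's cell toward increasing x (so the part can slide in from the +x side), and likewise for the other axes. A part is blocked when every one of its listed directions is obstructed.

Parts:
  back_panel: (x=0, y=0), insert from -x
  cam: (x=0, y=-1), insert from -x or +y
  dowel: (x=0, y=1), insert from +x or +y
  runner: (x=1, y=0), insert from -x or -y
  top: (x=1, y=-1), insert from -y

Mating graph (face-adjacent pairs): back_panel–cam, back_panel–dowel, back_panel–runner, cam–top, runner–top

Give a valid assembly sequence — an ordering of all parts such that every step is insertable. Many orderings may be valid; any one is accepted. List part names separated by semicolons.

top; cam; runner; back_panel; dowel

1. top@(1, -1) [-y clear] — {top}
2. cam@(0, -1) [-x clear] — {cam, top}
3. runner@(1, 0) [-x clear] — {cam, runner, top}
4. back_panel@(0, 0) [-x clear] — {back_panel, cam, runner, top}
5. dowel@(0, 1) [+x clear] — {back_panel, cam, dowel, runner, top}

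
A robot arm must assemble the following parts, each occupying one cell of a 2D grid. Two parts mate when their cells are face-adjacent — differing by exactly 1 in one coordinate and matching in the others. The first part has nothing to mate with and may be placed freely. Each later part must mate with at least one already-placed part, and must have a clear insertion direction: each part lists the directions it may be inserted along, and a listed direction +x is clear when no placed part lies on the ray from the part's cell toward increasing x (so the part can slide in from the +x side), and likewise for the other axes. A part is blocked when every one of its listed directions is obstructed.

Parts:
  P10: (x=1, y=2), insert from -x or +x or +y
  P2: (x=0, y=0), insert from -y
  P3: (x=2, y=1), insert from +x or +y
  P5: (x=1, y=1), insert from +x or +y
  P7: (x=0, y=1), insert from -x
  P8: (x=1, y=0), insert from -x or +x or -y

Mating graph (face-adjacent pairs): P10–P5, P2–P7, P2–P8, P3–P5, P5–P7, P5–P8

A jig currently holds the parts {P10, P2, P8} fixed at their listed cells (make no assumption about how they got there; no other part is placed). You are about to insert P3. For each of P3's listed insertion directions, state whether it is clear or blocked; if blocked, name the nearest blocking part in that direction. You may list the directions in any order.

+x: ray from P3(2, 1) has no placed part ⇒ clear
+y: ray from P3(2, 1) has no placed part ⇒ clear

+x: clear; +y: clear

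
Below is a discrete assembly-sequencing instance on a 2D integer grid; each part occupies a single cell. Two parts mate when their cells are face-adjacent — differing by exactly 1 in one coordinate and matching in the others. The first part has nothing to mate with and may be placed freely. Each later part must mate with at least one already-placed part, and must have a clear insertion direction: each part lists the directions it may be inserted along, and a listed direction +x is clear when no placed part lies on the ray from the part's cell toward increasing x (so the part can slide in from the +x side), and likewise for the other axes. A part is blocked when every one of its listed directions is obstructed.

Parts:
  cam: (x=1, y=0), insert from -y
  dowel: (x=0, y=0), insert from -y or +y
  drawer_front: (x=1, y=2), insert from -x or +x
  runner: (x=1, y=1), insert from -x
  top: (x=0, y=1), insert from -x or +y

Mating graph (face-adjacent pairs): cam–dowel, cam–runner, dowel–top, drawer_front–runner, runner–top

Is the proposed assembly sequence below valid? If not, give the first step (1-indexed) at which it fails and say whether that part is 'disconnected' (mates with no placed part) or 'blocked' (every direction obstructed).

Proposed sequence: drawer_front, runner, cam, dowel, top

Valid

1. drawer_front@(1, 2) [-x clear] — {drawer_front}
2. runner@(1, 1) [-x clear] — {drawer_front, runner}
3. cam@(1, 0) [-y clear] — {cam, drawer_front, runner}
4. dowel@(0, 0) [-y clear] — {cam, dowel, drawer_front, runner}
5. top@(0, 1) [-x clear] — {cam, dowel, drawer_front, runner, top}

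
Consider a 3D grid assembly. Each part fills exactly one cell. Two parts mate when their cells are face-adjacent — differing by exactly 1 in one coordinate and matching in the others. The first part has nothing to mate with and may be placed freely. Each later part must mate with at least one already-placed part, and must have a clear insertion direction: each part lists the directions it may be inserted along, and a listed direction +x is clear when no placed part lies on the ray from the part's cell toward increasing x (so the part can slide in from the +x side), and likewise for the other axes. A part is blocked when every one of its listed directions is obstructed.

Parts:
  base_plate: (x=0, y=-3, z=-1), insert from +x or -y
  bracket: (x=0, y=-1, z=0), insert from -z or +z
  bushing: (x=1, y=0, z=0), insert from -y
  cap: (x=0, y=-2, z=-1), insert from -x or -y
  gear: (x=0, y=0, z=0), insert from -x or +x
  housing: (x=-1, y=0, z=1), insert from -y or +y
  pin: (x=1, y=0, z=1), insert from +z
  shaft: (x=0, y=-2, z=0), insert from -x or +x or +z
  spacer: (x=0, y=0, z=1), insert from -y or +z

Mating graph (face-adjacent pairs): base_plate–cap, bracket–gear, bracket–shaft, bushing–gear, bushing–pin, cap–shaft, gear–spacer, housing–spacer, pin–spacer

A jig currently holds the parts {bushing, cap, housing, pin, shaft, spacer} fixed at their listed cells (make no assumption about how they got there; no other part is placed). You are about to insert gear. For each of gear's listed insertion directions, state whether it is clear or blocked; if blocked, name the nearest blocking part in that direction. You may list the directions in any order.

+x: blocked by bushing; -x: clear

-x: ray from gear(0, 0, 0) has no placed part ⇒ clear
+x: nearest on ray is bushing@(1, 0, 0) ⇒ blocked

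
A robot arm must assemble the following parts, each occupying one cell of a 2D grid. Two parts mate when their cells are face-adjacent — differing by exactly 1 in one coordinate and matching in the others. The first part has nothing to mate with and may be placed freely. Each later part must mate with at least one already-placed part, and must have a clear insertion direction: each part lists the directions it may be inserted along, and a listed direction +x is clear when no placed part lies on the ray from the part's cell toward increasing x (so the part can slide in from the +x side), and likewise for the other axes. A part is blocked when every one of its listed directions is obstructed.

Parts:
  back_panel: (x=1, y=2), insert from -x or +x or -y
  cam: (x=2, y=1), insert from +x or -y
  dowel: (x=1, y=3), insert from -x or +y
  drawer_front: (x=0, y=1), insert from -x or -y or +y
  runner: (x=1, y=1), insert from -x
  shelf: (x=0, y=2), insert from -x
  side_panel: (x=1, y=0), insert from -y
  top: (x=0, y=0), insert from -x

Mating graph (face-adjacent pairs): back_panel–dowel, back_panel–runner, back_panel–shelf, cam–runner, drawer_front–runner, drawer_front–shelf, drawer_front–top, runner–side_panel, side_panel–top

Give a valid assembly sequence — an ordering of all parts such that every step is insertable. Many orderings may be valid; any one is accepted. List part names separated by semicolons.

1. dowel@(1, 3) [-x clear] — {dowel}
2. back_panel@(1, 2) [-x clear] — {back_panel, dowel}
3. runner@(1, 1) [-x clear] — {back_panel, dowel, runner}
4. side_panel@(1, 0) [-y clear] — {back_panel, dowel, runner, side_panel}
5. drawer_front@(0, 1) [-x clear] — {back_panel, dowel, drawer_front, runner, side_panel}
6. top@(0, 0) [-x clear] — {back_panel, dowel, drawer_front, runner, side_panel, top}
7. shelf@(0, 2) [-x clear] — {back_panel, dowel, drawer_front, runner, shelf, side_panel, top}
8. cam@(2, 1) [+x clear] — {back_panel, cam, dowel, drawer_front, runner, shelf, side_panel, top}

dowel; back_panel; runner; side_panel; drawer_front; top; shelf; cam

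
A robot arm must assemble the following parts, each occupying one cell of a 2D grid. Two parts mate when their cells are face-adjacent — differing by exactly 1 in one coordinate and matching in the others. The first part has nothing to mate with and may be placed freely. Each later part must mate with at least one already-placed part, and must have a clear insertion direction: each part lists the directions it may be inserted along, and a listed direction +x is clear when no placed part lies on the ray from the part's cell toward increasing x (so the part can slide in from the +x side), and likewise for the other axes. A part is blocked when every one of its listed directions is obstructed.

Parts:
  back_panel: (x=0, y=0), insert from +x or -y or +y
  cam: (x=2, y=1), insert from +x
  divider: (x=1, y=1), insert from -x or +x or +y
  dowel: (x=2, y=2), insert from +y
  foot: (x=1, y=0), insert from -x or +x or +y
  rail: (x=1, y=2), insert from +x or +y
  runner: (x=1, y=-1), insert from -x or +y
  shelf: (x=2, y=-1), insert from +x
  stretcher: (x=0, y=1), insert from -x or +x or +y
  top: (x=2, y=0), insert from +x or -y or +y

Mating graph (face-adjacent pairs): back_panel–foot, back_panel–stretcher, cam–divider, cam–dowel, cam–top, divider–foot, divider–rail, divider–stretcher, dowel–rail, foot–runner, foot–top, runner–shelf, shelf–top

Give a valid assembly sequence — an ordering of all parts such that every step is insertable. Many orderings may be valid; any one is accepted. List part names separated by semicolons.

runner; foot; top; cam; back_panel; dowel; divider; rail; stretcher; shelf

1. runner@(1, -1) [-x clear] — {runner}
2. foot@(1, 0) [-x clear] — {foot, runner}
3. top@(2, 0) [+x clear] — {foot, runner, top}
4. cam@(2, 1) [+x clear] — {cam, foot, runner, top}
5. back_panel@(0, 0) [-y clear] — {back_panel, cam, foot, runner, top}
6. dowel@(2, 2) [+y clear] — {back_panel, cam, dowel, foot, runner, top}
7. divider@(1, 1) [-x clear] — {back_panel, cam, divider, dowel, foot, runner, top}
8. rail@(1, 2) [+y clear] — {back_panel, cam, divider, dowel, foot, rail, runner, top}
9. stretcher@(0, 1) [-x clear] — {back_panel, cam, divider, dowel, foot, rail, runner, stretcher, top}
10. shelf@(2, -1) [+x clear] — {back_panel, cam, divider, dowel, foot, rail, runner, shelf, stretcher, top}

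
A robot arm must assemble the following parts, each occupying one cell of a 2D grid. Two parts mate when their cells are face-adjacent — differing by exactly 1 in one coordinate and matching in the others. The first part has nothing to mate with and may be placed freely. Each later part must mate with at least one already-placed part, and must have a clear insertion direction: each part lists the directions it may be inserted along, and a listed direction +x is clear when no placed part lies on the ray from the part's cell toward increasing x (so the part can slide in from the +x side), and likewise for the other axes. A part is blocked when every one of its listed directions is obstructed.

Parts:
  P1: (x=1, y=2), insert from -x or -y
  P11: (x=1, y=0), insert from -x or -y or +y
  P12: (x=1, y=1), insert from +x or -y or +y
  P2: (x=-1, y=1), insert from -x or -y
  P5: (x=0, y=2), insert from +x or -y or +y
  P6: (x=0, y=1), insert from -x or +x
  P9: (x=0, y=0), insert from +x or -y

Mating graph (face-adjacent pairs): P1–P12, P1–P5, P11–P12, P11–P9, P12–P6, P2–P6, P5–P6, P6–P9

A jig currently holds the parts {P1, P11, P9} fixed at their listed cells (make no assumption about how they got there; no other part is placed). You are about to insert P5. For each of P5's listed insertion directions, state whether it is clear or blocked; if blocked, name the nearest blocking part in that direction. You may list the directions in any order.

+x: nearest on ray is P1@(1, 2) ⇒ blocked
-y: nearest on ray is P9@(0, 0) ⇒ blocked
+y: ray from P5(0, 2) has no placed part ⇒ clear

+x: blocked by P1; +y: clear; -y: blocked by P9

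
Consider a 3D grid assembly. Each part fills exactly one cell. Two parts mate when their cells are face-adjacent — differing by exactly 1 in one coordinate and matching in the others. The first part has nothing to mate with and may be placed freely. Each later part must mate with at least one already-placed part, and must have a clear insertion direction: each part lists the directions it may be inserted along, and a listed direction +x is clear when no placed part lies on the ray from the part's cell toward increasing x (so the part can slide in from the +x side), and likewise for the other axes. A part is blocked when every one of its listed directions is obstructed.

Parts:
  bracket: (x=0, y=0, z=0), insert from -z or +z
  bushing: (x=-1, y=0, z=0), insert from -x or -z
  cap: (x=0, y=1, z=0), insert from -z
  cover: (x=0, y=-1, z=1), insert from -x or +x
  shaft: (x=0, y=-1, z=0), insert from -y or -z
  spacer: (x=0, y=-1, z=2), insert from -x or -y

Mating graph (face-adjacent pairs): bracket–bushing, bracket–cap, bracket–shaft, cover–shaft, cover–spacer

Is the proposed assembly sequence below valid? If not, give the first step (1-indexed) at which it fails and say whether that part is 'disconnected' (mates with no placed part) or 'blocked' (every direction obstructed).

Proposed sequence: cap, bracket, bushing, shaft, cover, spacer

1. cap@(0, 1, 0) [-z clear] — {cap}
2. bracket@(0, 0, 0) [-z clear] — {bracket, cap}
3. bushing@(-1, 0, 0) [-x clear] — {bracket, bushing, cap}
4. shaft@(0, -1, 0) [-y clear] — {bracket, bushing, cap, shaft}
5. cover@(0, -1, 1) [-x clear] — {bracket, bushing, cap, cover, shaft}
6. spacer@(0, -1, 2) [-x clear] — {bracket, bushing, cap, cover, shaft, spacer}

Valid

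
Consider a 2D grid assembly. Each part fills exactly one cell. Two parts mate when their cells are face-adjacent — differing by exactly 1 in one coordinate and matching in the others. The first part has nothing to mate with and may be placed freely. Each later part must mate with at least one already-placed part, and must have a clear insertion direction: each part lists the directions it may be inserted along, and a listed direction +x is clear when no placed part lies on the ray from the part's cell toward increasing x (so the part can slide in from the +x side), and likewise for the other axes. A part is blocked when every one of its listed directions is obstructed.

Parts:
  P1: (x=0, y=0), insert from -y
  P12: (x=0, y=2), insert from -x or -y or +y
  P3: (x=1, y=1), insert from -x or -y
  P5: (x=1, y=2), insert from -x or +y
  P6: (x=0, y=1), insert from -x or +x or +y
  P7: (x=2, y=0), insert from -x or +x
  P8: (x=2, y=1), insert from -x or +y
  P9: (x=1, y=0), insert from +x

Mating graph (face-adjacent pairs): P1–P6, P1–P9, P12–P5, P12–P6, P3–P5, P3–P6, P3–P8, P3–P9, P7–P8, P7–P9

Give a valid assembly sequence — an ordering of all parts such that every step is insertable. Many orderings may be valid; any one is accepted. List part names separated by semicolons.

P3; P6; P12; P8; P9; P7; P5; P1

1. P3@(1, 1) [-x clear] — {P3}
2. P6@(0, 1) [-x clear] — {P3, P6}
3. P12@(0, 2) [-x clear] — {P12, P3, P6}
4. P8@(2, 1) [+y clear] — {P12, P3, P6, P8}
5. P9@(1, 0) [+x clear] — {P12, P3, P6, P8, P9}
6. P7@(2, 0) [+x clear] — {P12, P3, P6, P7, P8, P9}
7. P5@(1, 2) [+y clear] — {P12, P3, P5, P6, P7, P8, P9}
8. P1@(0, 0) [-y clear] — {P1, P12, P3, P5, P6, P7, P8, P9}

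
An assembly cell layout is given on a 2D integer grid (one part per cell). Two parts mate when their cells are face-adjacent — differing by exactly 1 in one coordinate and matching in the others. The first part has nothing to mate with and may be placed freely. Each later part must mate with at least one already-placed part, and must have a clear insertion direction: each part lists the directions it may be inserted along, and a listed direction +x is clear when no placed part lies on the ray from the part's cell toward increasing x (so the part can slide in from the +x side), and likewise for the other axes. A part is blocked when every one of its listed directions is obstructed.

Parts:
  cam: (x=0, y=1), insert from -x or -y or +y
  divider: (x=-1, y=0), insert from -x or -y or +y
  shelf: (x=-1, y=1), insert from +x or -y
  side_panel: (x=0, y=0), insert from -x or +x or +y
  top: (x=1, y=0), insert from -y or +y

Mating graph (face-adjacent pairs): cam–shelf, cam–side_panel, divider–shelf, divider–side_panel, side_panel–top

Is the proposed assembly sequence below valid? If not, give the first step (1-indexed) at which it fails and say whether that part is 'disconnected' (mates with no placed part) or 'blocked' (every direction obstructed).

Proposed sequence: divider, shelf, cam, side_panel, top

Valid

1. divider@(-1, 0) [-x clear] — {divider}
2. shelf@(-1, 1) [+x clear] — {divider, shelf}
3. cam@(0, 1) [-y clear] — {cam, divider, shelf}
4. side_panel@(0, 0) [+x clear] — {cam, divider, shelf, side_panel}
5. top@(1, 0) [-y clear] — {cam, divider, shelf, side_panel, top}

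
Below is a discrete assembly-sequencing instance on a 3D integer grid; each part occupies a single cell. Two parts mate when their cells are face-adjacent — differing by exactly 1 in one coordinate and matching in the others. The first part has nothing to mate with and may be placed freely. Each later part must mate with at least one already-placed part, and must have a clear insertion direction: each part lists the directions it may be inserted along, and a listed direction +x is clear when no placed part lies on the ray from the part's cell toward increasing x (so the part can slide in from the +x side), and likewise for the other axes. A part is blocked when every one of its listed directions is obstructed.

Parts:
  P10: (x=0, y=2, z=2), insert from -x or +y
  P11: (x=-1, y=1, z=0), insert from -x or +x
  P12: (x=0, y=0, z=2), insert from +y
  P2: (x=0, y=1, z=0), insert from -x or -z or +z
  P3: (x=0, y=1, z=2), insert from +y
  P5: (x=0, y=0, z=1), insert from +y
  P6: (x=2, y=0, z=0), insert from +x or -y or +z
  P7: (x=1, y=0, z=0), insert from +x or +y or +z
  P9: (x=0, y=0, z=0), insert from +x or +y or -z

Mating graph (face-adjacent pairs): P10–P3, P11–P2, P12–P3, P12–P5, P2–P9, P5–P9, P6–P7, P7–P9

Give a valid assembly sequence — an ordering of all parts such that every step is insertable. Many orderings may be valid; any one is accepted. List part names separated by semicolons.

P12; P3; P10; P5; P9; P2; P7; P11; P6

1. P12@(0, 0, 2) [+y clear] — {P12}
2. P3@(0, 1, 2) [+y clear] — {P12, P3}
3. P10@(0, 2, 2) [-x clear] — {P10, P12, P3}
4. P5@(0, 0, 1) [+y clear] — {P10, P12, P3, P5}
5. P9@(0, 0, 0) [+x clear] — {P10, P12, P3, P5, P9}
6. P2@(0, 1, 0) [-x clear] — {P10, P12, P2, P3, P5, P9}
7. P7@(1, 0, 0) [+x clear] — {P10, P12, P2, P3, P5, P7, P9}
8. P11@(-1, 1, 0) [-x clear] — {P10, P11, P12, P2, P3, P5, P7, P9}
9. P6@(2, 0, 0) [+x clear] — {P10, P11, P12, P2, P3, P5, P6, P7, P9}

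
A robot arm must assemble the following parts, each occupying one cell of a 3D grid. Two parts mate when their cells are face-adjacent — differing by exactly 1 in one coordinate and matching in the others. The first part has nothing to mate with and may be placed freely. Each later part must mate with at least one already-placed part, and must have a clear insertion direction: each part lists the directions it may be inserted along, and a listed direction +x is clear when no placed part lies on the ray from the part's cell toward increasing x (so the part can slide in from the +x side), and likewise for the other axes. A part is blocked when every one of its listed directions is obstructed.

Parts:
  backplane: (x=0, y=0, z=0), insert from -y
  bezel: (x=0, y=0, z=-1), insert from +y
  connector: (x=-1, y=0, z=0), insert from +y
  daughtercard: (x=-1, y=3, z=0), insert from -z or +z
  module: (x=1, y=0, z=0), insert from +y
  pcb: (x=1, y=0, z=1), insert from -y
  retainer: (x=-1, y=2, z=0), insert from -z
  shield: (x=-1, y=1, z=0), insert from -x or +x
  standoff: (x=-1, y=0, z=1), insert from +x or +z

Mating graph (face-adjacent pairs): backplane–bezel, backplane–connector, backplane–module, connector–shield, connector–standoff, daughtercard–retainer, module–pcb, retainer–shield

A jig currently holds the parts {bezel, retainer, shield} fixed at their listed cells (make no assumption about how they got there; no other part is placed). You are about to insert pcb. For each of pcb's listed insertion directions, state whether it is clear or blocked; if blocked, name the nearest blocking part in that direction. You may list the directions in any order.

-y: ray from pcb(1, 0, 1) has no placed part ⇒ clear

-y: clear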